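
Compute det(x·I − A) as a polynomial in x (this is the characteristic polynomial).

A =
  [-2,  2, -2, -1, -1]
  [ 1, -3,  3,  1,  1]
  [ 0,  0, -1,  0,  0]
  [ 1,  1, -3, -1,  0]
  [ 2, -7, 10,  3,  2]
x^5 + 5*x^4 + 10*x^3 + 10*x^2 + 5*x + 1

Expanding det(x·I − A) (e.g. by cofactor expansion or by noting that A is similar to its Jordan form J, which has the same characteristic polynomial as A) gives
  χ_A(x) = x^5 + 5*x^4 + 10*x^3 + 10*x^2 + 5*x + 1
which factors as (x + 1)^5. The eigenvalues (with algebraic multiplicities) are λ = -1 with multiplicity 5.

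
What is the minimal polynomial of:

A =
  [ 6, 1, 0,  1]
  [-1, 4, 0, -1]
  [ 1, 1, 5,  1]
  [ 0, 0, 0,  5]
x^2 - 10*x + 25

The characteristic polynomial is χ_A(x) = (x - 5)^4, so the eigenvalues are known. The minimal polynomial is
  m_A(x) = Π_λ (x − λ)^{k_λ}
where k_λ is the size of the *largest* Jordan block for λ (equivalently, the smallest k with (A − λI)^k v = 0 for every generalised eigenvector v of λ).

  λ = 5: largest Jordan block has size 2, contributing (x − 5)^2

So m_A(x) = (x - 5)^2 = x^2 - 10*x + 25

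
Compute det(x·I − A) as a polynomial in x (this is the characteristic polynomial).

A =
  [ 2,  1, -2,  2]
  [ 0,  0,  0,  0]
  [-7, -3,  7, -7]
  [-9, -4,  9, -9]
x^4

Expanding det(x·I − A) (e.g. by cofactor expansion or by noting that A is similar to its Jordan form J, which has the same characteristic polynomial as A) gives
  χ_A(x) = x^4
which factors as x^4. The eigenvalues (with algebraic multiplicities) are λ = 0 with multiplicity 4.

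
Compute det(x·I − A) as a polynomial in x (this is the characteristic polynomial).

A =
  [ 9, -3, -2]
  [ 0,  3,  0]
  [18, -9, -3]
x^3 - 9*x^2 + 27*x - 27

Expanding det(x·I − A) (e.g. by cofactor expansion or by noting that A is similar to its Jordan form J, which has the same characteristic polynomial as A) gives
  χ_A(x) = x^3 - 9*x^2 + 27*x - 27
which factors as (x - 3)^3. The eigenvalues (with algebraic multiplicities) are λ = 3 with multiplicity 3.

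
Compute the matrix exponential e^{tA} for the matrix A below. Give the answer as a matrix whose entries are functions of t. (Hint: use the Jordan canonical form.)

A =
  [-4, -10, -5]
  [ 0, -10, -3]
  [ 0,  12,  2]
e^{tA} =
  [exp(-4*t), -10*t*exp(-4*t), -5*t*exp(-4*t)]
  [0, -6*t*exp(-4*t) + exp(-4*t), -3*t*exp(-4*t)]
  [0, 12*t*exp(-4*t), 6*t*exp(-4*t) + exp(-4*t)]

Strategy: write A = P · J · P⁻¹ where J is a Jordan canonical form, so e^{tA} = P · e^{tJ} · P⁻¹, and e^{tJ} can be computed block-by-block.

A has Jordan form
J =
  [-4,  1,  0]
  [ 0, -4,  0]
  [ 0,  0, -4]
(up to reordering of blocks).

Per-block formulas:
  For a 1×1 block at λ = -4: exp(t · [-4]) = [e^(-4t)].
  For a 2×2 Jordan block J_2(-4): exp(t · J_2(-4)) = e^(-4t)·(I + t·N), where N is the 2×2 nilpotent shift.

After assembling e^{tJ} and conjugating by P, we get:

e^{tA} =
  [exp(-4*t), -10*t*exp(-4*t), -5*t*exp(-4*t)]
  [0, -6*t*exp(-4*t) + exp(-4*t), -3*t*exp(-4*t)]
  [0, 12*t*exp(-4*t), 6*t*exp(-4*t) + exp(-4*t)]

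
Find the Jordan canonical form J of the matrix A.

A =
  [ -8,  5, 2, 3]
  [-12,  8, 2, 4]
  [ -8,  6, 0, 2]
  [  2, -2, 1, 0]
J_3(0) ⊕ J_1(0)

The characteristic polynomial is
  det(x·I − A) = x^4

Eigenvalues and multiplicities (the geometric multiplicity of λ is n − rank(A − λI), which equals the number of Jordan blocks for λ):
  λ = 0: algebraic multiplicity = 4, geometric multiplicity = 2

Determining the block sizes for each eigenvalue:
  λ = 0: with am = 4 and gm = 2, the partition is not yet determined (e.g. several partitions of 4 into 2 parts exist). Let N = A − (0)·I. Computing rank(N^1) = 2, rank(N^2) = 1, rank(N^3) = 0; the number of blocks of size ≥ j is rank(N^{j−1}) − rank(N^j), giving [2, 1, 1]. So we have 1 block(s) of size 3, 1 block(s) of size 1 → block sizes [3, 1]

Assembling the blocks gives a Jordan form
J =
  [0, 1, 0, 0]
  [0, 0, 1, 0]
  [0, 0, 0, 0]
  [0, 0, 0, 0]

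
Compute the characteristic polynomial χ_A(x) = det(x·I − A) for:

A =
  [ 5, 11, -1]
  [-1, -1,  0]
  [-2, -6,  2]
x^3 - 6*x^2 + 12*x - 8

Expanding det(x·I − A) (e.g. by cofactor expansion or by noting that A is similar to its Jordan form J, which has the same characteristic polynomial as A) gives
  χ_A(x) = x^3 - 6*x^2 + 12*x - 8
which factors as (x - 2)^3. The eigenvalues (with algebraic multiplicities) are λ = 2 with multiplicity 3.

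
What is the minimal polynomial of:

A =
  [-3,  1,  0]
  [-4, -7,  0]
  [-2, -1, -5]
x^2 + 10*x + 25

The characteristic polynomial is χ_A(x) = (x + 5)^3, so the eigenvalues are known. The minimal polynomial is
  m_A(x) = Π_λ (x − λ)^{k_λ}
where k_λ is the size of the *largest* Jordan block for λ (equivalently, the smallest k with (A − λI)^k v = 0 for every generalised eigenvector v of λ).

  λ = -5: largest Jordan block has size 2, contributing (x + 5)^2

So m_A(x) = (x + 5)^2 = x^2 + 10*x + 25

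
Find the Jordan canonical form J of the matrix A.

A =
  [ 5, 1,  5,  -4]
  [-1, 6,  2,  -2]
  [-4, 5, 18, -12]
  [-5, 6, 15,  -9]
J_3(5) ⊕ J_1(5)

The characteristic polynomial is
  det(x·I − A) = x^4 - 20*x^3 + 150*x^2 - 500*x + 625 = (x - 5)^4

Eigenvalues and multiplicities (the geometric multiplicity of λ is n − rank(A − λI), which equals the number of Jordan blocks for λ):
  λ = 5: algebraic multiplicity = 4, geometric multiplicity = 2

Determining the block sizes for each eigenvalue:
  λ = 5: with am = 4 and gm = 2, the partition is not yet determined (e.g. several partitions of 4 into 2 parts exist). Let N = A − (5)·I. Computing rank(N^1) = 2, rank(N^2) = 1, rank(N^3) = 0; the number of blocks of size ≥ j is rank(N^{j−1}) − rank(N^j), giving [2, 1, 1]. So we have 1 block(s) of size 3, 1 block(s) of size 1 → block sizes [3, 1]

Assembling the blocks gives a Jordan form
J =
  [5, 1, 0, 0]
  [0, 5, 1, 0]
  [0, 0, 5, 0]
  [0, 0, 0, 5]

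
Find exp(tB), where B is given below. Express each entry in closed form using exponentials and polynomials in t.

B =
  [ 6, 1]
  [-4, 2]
e^{tB} =
  [2*t*exp(4*t) + exp(4*t), t*exp(4*t)]
  [-4*t*exp(4*t), -2*t*exp(4*t) + exp(4*t)]

Strategy: write B = P · J · P⁻¹ where J is a Jordan canonical form, so e^{tB} = P · e^{tJ} · P⁻¹, and e^{tJ} can be computed block-by-block.

B has Jordan form
J =
  [4, 1]
  [0, 4]
(up to reordering of blocks).

Per-block formulas:
  For a 2×2 Jordan block J_2(4): exp(t · J_2(4)) = e^(4t)·(I + t·N), where N is the 2×2 nilpotent shift.

After assembling e^{tJ} and conjugating by P, we get:

e^{tB} =
  [2*t*exp(4*t) + exp(4*t), t*exp(4*t)]
  [-4*t*exp(4*t), -2*t*exp(4*t) + exp(4*t)]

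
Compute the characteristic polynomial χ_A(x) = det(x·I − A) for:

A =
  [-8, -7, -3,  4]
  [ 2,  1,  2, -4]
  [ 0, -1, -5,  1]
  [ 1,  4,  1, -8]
x^4 + 20*x^3 + 150*x^2 + 500*x + 625

Expanding det(x·I − A) (e.g. by cofactor expansion or by noting that A is similar to its Jordan form J, which has the same characteristic polynomial as A) gives
  χ_A(x) = x^4 + 20*x^3 + 150*x^2 + 500*x + 625
which factors as (x + 5)^4. The eigenvalues (with algebraic multiplicities) are λ = -5 with multiplicity 4.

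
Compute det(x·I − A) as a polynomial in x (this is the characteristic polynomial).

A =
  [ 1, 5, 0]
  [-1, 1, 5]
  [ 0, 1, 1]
x^3 - 3*x^2 + 3*x - 1

Expanding det(x·I − A) (e.g. by cofactor expansion or by noting that A is similar to its Jordan form J, which has the same characteristic polynomial as A) gives
  χ_A(x) = x^3 - 3*x^2 + 3*x - 1
which factors as (x - 1)^3. The eigenvalues (with algebraic multiplicities) are λ = 1 with multiplicity 3.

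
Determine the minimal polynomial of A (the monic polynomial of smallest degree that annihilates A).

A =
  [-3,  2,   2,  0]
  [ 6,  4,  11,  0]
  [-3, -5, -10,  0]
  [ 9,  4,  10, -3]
x^3 + 9*x^2 + 27*x + 27

The characteristic polynomial is χ_A(x) = (x + 3)^4, so the eigenvalues are known. The minimal polynomial is
  m_A(x) = Π_λ (x − λ)^{k_λ}
where k_λ is the size of the *largest* Jordan block for λ (equivalently, the smallest k with (A − λI)^k v = 0 for every generalised eigenvector v of λ).

  λ = -3: largest Jordan block has size 3, contributing (x + 3)^3

So m_A(x) = (x + 3)^3 = x^3 + 9*x^2 + 27*x + 27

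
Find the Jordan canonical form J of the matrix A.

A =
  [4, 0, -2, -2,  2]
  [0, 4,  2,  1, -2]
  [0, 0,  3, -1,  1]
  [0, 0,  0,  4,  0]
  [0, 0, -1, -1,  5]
J_2(4) ⊕ J_2(4) ⊕ J_1(4)

The characteristic polynomial is
  det(x·I − A) = x^5 - 20*x^4 + 160*x^3 - 640*x^2 + 1280*x - 1024 = (x - 4)^5

Eigenvalues and multiplicities (the geometric multiplicity of λ is n − rank(A − λI), which equals the number of Jordan blocks for λ):
  λ = 4: algebraic multiplicity = 5, geometric multiplicity = 3

Determining the block sizes for each eigenvalue:
  λ = 4: with am = 5 and gm = 3, the partition is not yet determined (e.g. several partitions of 5 into 3 parts exist). Let N = A − (4)·I. Computing rank(N^1) = 2, rank(N^2) = 0; the number of blocks of size ≥ j is rank(N^{j−1}) − rank(N^j), giving [3, 2]. So we have 2 block(s) of size 2, 1 block(s) of size 1 → block sizes [2, 2, 1]

Assembling the blocks gives a Jordan form
J =
  [4, 1, 0, 0, 0]
  [0, 4, 0, 0, 0]
  [0, 0, 4, 1, 0]
  [0, 0, 0, 4, 0]
  [0, 0, 0, 0, 4]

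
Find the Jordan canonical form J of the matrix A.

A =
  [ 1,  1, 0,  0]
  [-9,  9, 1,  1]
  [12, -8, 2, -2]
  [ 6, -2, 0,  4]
J_3(4) ⊕ J_1(4)

The characteristic polynomial is
  det(x·I − A) = x^4 - 16*x^3 + 96*x^2 - 256*x + 256 = (x - 4)^4

Eigenvalues and multiplicities (the geometric multiplicity of λ is n − rank(A − λI), which equals the number of Jordan blocks for λ):
  λ = 4: algebraic multiplicity = 4, geometric multiplicity = 2

Determining the block sizes for each eigenvalue:
  λ = 4: with am = 4 and gm = 2, the partition is not yet determined (e.g. several partitions of 4 into 2 parts exist). Let N = A − (4)·I. Computing rank(N^1) = 2, rank(N^2) = 1, rank(N^3) = 0; the number of blocks of size ≥ j is rank(N^{j−1}) − rank(N^j), giving [2, 1, 1]. So we have 1 block(s) of size 3, 1 block(s) of size 1 → block sizes [3, 1]

Assembling the blocks gives a Jordan form
J =
  [4, 1, 0, 0]
  [0, 4, 1, 0]
  [0, 0, 4, 0]
  [0, 0, 0, 4]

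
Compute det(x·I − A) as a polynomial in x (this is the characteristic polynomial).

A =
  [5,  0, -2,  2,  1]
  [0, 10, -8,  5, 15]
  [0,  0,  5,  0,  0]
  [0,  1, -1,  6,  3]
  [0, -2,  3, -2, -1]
x^5 - 25*x^4 + 250*x^3 - 1250*x^2 + 3125*x - 3125

Expanding det(x·I − A) (e.g. by cofactor expansion or by noting that A is similar to its Jordan form J, which has the same characteristic polynomial as A) gives
  χ_A(x) = x^5 - 25*x^4 + 250*x^3 - 1250*x^2 + 3125*x - 3125
which factors as (x - 5)^5. The eigenvalues (with algebraic multiplicities) are λ = 5 with multiplicity 5.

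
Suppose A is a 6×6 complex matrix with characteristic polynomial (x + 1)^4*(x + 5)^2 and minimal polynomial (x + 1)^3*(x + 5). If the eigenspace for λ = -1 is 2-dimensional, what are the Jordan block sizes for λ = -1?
Block sizes for λ = -1: [3, 1]

Step 1 — from the characteristic polynomial, algebraic multiplicity of λ = -1 is 4. From dim ker(A − (-1)·I) = 2, there are exactly 2 Jordan blocks for λ = -1.
Step 2 — from the minimal polynomial, the factor (x + 1)^3 tells us the largest block for λ = -1 has size 3.
Step 3 — with total size 4, 2 blocks, and largest block 3, the block sizes (in nonincreasing order) are [3, 1].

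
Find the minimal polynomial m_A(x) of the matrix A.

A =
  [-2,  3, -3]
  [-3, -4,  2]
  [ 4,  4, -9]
x^3 + 15*x^2 + 75*x + 125

The characteristic polynomial is χ_A(x) = (x + 5)^3, so the eigenvalues are known. The minimal polynomial is
  m_A(x) = Π_λ (x − λ)^{k_λ}
where k_λ is the size of the *largest* Jordan block for λ (equivalently, the smallest k with (A − λI)^k v = 0 for every generalised eigenvector v of λ).

  λ = -5: largest Jordan block has size 3, contributing (x + 5)^3

So m_A(x) = (x + 5)^3 = x^3 + 15*x^2 + 75*x + 125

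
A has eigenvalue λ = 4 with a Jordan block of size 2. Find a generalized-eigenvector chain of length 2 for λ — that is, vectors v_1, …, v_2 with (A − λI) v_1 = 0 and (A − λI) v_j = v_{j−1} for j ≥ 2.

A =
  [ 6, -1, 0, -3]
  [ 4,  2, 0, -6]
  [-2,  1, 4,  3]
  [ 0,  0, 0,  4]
A Jordan chain for λ = 4 of length 2:
v_1 = (2, 4, -2, 0)ᵀ
v_2 = (1, 0, 0, 0)ᵀ

Let N = A − (4)·I. We want v_2 with N^2 v_2 = 0 but N^1 v_2 ≠ 0; then v_{j-1} := N · v_j for j = 2, …, 2.

Pick v_2 = (1, 0, 0, 0)ᵀ.
Then v_1 = N · v_2 = (2, 4, -2, 0)ᵀ.

Sanity check: (A − (4)·I) v_1 = (0, 0, 0, 0)ᵀ = 0. ✓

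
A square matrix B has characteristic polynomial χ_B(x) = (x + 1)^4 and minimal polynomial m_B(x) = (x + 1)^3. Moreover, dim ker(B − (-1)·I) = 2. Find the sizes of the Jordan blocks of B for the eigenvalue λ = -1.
Block sizes for λ = -1: [3, 1]

Step 1 — from the characteristic polynomial, algebraic multiplicity of λ = -1 is 4. From dim ker(B − (-1)·I) = 2, there are exactly 2 Jordan blocks for λ = -1.
Step 2 — from the minimal polynomial, the factor (x + 1)^3 tells us the largest block for λ = -1 has size 3.
Step 3 — with total size 4, 2 blocks, and largest block 3, the block sizes (in nonincreasing order) are [3, 1].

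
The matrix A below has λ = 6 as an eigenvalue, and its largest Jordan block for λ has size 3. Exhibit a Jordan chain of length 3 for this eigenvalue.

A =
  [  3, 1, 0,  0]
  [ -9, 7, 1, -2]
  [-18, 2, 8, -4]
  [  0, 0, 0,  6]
A Jordan chain for λ = 6 of length 3:
v_1 = (-2, -6, -12, 0)ᵀ
v_2 = (1, 1, 2, 0)ᵀ
v_3 = (0, 1, 0, 0)ᵀ

Let N = A − (6)·I. We want v_3 with N^3 v_3 = 0 but N^2 v_3 ≠ 0; then v_{j-1} := N · v_j for j = 3, …, 2.

Pick v_3 = (0, 1, 0, 0)ᵀ.
Then v_2 = N · v_3 = (1, 1, 2, 0)ᵀ.
Then v_1 = N · v_2 = (-2, -6, -12, 0)ᵀ.

Sanity check: (A − (6)·I) v_1 = (0, 0, 0, 0)ᵀ = 0. ✓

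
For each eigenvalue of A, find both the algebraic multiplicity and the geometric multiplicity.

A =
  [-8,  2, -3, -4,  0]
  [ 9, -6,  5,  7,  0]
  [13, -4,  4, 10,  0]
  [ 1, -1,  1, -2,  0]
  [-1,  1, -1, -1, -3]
λ = -3: alg = 5, geom = 3

Step 1 — factor the characteristic polynomial to read off the algebraic multiplicities:
  χ_A(x) = (x + 3)^5

Step 2 — compute geometric multiplicities via the rank-nullity identity g(λ) = n − rank(A − λI):
  rank(A − (-3)·I) = 2, so dim ker(A − (-3)·I) = n − 2 = 3

Summary:
  λ = -3: algebraic multiplicity = 5, geometric multiplicity = 3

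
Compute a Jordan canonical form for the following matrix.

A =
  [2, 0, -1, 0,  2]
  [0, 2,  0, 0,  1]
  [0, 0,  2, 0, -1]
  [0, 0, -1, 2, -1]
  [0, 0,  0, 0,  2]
J_3(2) ⊕ J_1(2) ⊕ J_1(2)

The characteristic polynomial is
  det(x·I − A) = x^5 - 10*x^4 + 40*x^3 - 80*x^2 + 80*x - 32 = (x - 2)^5

Eigenvalues and multiplicities (the geometric multiplicity of λ is n − rank(A − λI), which equals the number of Jordan blocks for λ):
  λ = 2: algebraic multiplicity = 5, geometric multiplicity = 3

Determining the block sizes for each eigenvalue:
  λ = 2: with am = 5 and gm = 3, the partition is not yet determined (e.g. several partitions of 5 into 3 parts exist). Let N = A − (2)·I. Computing rank(N^1) = 2, rank(N^2) = 1, rank(N^3) = 0; the number of blocks of size ≥ j is rank(N^{j−1}) − rank(N^j), giving [3, 1, 1]. So we have 1 block(s) of size 3, 2 block(s) of size 1 → block sizes [3, 1, 1]

Assembling the blocks gives a Jordan form
J =
  [2, 1, 0, 0, 0]
  [0, 2, 1, 0, 0]
  [0, 0, 2, 0, 0]
  [0, 0, 0, 2, 0]
  [0, 0, 0, 0, 2]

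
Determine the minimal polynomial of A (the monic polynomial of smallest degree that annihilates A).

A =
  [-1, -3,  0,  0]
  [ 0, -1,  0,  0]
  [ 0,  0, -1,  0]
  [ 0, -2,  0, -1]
x^2 + 2*x + 1

The characteristic polynomial is χ_A(x) = (x + 1)^4, so the eigenvalues are known. The minimal polynomial is
  m_A(x) = Π_λ (x − λ)^{k_λ}
where k_λ is the size of the *largest* Jordan block for λ (equivalently, the smallest k with (A − λI)^k v = 0 for every generalised eigenvector v of λ).

  λ = -1: largest Jordan block has size 2, contributing (x + 1)^2

So m_A(x) = (x + 1)^2 = x^2 + 2*x + 1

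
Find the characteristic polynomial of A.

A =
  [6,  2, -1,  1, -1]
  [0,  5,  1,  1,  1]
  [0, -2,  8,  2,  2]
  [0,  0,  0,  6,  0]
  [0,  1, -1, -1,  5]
x^5 - 30*x^4 + 360*x^3 - 2160*x^2 + 6480*x - 7776

Expanding det(x·I − A) (e.g. by cofactor expansion or by noting that A is similar to its Jordan form J, which has the same characteristic polynomial as A) gives
  χ_A(x) = x^5 - 30*x^4 + 360*x^3 - 2160*x^2 + 6480*x - 7776
which factors as (x - 6)^5. The eigenvalues (with algebraic multiplicities) are λ = 6 with multiplicity 5.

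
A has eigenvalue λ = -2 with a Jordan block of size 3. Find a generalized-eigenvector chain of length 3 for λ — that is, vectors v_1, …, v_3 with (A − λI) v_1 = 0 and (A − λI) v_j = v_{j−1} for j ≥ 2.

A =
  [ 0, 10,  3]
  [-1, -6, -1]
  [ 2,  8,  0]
A Jordan chain for λ = -2 of length 3:
v_1 = (4, -2, 4)ᵀ
v_2 = (10, -4, 8)ᵀ
v_3 = (0, 1, 0)ᵀ

Let N = A − (-2)·I. We want v_3 with N^3 v_3 = 0 but N^2 v_3 ≠ 0; then v_{j-1} := N · v_j for j = 3, …, 2.

Pick v_3 = (0, 1, 0)ᵀ.
Then v_2 = N · v_3 = (10, -4, 8)ᵀ.
Then v_1 = N · v_2 = (4, -2, 4)ᵀ.

Sanity check: (A − (-2)·I) v_1 = (0, 0, 0)ᵀ = 0. ✓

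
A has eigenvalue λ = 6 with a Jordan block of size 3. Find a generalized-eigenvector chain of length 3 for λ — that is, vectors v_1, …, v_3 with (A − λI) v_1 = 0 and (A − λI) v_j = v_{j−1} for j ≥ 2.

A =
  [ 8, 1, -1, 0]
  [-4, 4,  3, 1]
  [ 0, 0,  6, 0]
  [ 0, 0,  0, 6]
A Jordan chain for λ = 6 of length 3:
v_1 = (1, -2, 0, 0)ᵀ
v_2 = (-1, 3, 0, 0)ᵀ
v_3 = (0, 0, 1, 0)ᵀ

Let N = A − (6)·I. We want v_3 with N^3 v_3 = 0 but N^2 v_3 ≠ 0; then v_{j-1} := N · v_j for j = 3, …, 2.

Pick v_3 = (0, 0, 1, 0)ᵀ.
Then v_2 = N · v_3 = (-1, 3, 0, 0)ᵀ.
Then v_1 = N · v_2 = (1, -2, 0, 0)ᵀ.

Sanity check: (A − (6)·I) v_1 = (0, 0, 0, 0)ᵀ = 0. ✓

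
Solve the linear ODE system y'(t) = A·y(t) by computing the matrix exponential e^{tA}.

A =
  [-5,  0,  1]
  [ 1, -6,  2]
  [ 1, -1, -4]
e^{tA} =
  [t^2*exp(-5*t)/2 + exp(-5*t), -t^2*exp(-5*t)/2, t^2*exp(-5*t)/2 + t*exp(-5*t)]
  [t^2*exp(-5*t)/2 + t*exp(-5*t), -t^2*exp(-5*t)/2 - t*exp(-5*t) + exp(-5*t), t^2*exp(-5*t)/2 + 2*t*exp(-5*t)]
  [t*exp(-5*t), -t*exp(-5*t), t*exp(-5*t) + exp(-5*t)]

Strategy: write A = P · J · P⁻¹ where J is a Jordan canonical form, so e^{tA} = P · e^{tJ} · P⁻¹, and e^{tJ} can be computed block-by-block.

A has Jordan form
J =
  [-5,  1,  0]
  [ 0, -5,  1]
  [ 0,  0, -5]
(up to reordering of blocks).

Per-block formulas:
  For a 3×3 Jordan block J_3(-5): exp(t · J_3(-5)) = e^(-5t)·(I + t·N + (t^2/2)·N^2), where N is the 3×3 nilpotent shift.

After assembling e^{tJ} and conjugating by P, we get:

e^{tA} =
  [t^2*exp(-5*t)/2 + exp(-5*t), -t^2*exp(-5*t)/2, t^2*exp(-5*t)/2 + t*exp(-5*t)]
  [t^2*exp(-5*t)/2 + t*exp(-5*t), -t^2*exp(-5*t)/2 - t*exp(-5*t) + exp(-5*t), t^2*exp(-5*t)/2 + 2*t*exp(-5*t)]
  [t*exp(-5*t), -t*exp(-5*t), t*exp(-5*t) + exp(-5*t)]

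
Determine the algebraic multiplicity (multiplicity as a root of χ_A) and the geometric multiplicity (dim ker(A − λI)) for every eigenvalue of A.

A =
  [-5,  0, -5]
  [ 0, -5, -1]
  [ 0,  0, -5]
λ = -5: alg = 3, geom = 2

Step 1 — factor the characteristic polynomial to read off the algebraic multiplicities:
  χ_A(x) = (x + 5)^3

Step 2 — compute geometric multiplicities via the rank-nullity identity g(λ) = n − rank(A − λI):
  rank(A − (-5)·I) = 1, so dim ker(A − (-5)·I) = n − 1 = 2

Summary:
  λ = -5: algebraic multiplicity = 3, geometric multiplicity = 2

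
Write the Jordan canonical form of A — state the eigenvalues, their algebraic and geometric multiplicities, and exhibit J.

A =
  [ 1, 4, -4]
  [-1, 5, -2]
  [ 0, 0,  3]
J_2(3) ⊕ J_1(3)

The characteristic polynomial is
  det(x·I − A) = x^3 - 9*x^2 + 27*x - 27 = (x - 3)^3

Eigenvalues and multiplicities (the geometric multiplicity of λ is n − rank(A − λI), which equals the number of Jordan blocks for λ):
  λ = 3: algebraic multiplicity = 3, geometric multiplicity = 2

Determining the block sizes for each eigenvalue:
  λ = 3: 2 blocks summing to 3 forces exactly one block of size 2 and the rest size 1 → block sizes [2, 1]

Assembling the blocks gives a Jordan form
J =
  [3, 1, 0]
  [0, 3, 0]
  [0, 0, 3]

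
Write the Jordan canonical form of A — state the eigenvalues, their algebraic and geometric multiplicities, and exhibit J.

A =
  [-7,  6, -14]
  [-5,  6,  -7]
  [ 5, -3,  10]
J_2(3) ⊕ J_1(3)

The characteristic polynomial is
  det(x·I − A) = x^3 - 9*x^2 + 27*x - 27 = (x - 3)^3

Eigenvalues and multiplicities (the geometric multiplicity of λ is n − rank(A − λI), which equals the number of Jordan blocks for λ):
  λ = 3: algebraic multiplicity = 3, geometric multiplicity = 2

Determining the block sizes for each eigenvalue:
  λ = 3: 2 blocks summing to 3 forces exactly one block of size 2 and the rest size 1 → block sizes [2, 1]

Assembling the blocks gives a Jordan form
J =
  [3, 1, 0]
  [0, 3, 0]
  [0, 0, 3]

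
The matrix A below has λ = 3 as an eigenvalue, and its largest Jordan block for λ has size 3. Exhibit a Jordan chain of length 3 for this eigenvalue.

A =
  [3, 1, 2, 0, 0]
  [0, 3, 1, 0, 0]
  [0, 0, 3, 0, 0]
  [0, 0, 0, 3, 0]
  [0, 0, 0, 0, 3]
A Jordan chain for λ = 3 of length 3:
v_1 = (1, 0, 0, 0, 0)ᵀ
v_2 = (2, 1, 0, 0, 0)ᵀ
v_3 = (0, 0, 1, 0, 0)ᵀ

Let N = A − (3)·I. We want v_3 with N^3 v_3 = 0 but N^2 v_3 ≠ 0; then v_{j-1} := N · v_j for j = 3, …, 2.

Pick v_3 = (0, 0, 1, 0, 0)ᵀ.
Then v_2 = N · v_3 = (2, 1, 0, 0, 0)ᵀ.
Then v_1 = N · v_2 = (1, 0, 0, 0, 0)ᵀ.

Sanity check: (A − (3)·I) v_1 = (0, 0, 0, 0, 0)ᵀ = 0. ✓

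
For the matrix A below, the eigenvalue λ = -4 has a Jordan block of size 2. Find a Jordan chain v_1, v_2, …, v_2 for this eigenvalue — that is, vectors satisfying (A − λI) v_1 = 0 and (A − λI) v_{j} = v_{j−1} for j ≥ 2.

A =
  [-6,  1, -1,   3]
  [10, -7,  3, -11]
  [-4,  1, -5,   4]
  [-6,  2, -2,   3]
A Jordan chain for λ = -4 of length 2:
v_1 = (1, -3, 1, 2)ᵀ
v_2 = (0, 1, 0, 0)ᵀ

Let N = A − (-4)·I. We want v_2 with N^2 v_2 = 0 but N^1 v_2 ≠ 0; then v_{j-1} := N · v_j for j = 2, …, 2.

Pick v_2 = (0, 1, 0, 0)ᵀ.
Then v_1 = N · v_2 = (1, -3, 1, 2)ᵀ.

Sanity check: (A − (-4)·I) v_1 = (0, 0, 0, 0)ᵀ = 0. ✓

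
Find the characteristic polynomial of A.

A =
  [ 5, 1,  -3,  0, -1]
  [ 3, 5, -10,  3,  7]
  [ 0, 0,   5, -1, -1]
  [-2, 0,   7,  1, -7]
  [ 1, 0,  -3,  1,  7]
x^5 - 23*x^4 + 211*x^3 - 965*x^2 + 2200*x - 2000

Expanding det(x·I − A) (e.g. by cofactor expansion or by noting that A is similar to its Jordan form J, which has the same characteristic polynomial as A) gives
  χ_A(x) = x^5 - 23*x^4 + 211*x^3 - 965*x^2 + 2200*x - 2000
which factors as (x - 5)^3*(x - 4)^2. The eigenvalues (with algebraic multiplicities) are λ = 4 with multiplicity 2, λ = 5 with multiplicity 3.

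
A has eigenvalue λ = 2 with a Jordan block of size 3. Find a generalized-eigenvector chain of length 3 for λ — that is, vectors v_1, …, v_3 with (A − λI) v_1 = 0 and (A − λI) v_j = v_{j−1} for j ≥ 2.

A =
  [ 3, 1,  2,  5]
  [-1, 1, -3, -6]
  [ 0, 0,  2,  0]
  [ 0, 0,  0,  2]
A Jordan chain for λ = 2 of length 3:
v_1 = (-1, 1, 0, 0)ᵀ
v_2 = (2, -3, 0, 0)ᵀ
v_3 = (0, 0, 1, 0)ᵀ

Let N = A − (2)·I. We want v_3 with N^3 v_3 = 0 but N^2 v_3 ≠ 0; then v_{j-1} := N · v_j for j = 3, …, 2.

Pick v_3 = (0, 0, 1, 0)ᵀ.
Then v_2 = N · v_3 = (2, -3, 0, 0)ᵀ.
Then v_1 = N · v_2 = (-1, 1, 0, 0)ᵀ.

Sanity check: (A − (2)·I) v_1 = (0, 0, 0, 0)ᵀ = 0. ✓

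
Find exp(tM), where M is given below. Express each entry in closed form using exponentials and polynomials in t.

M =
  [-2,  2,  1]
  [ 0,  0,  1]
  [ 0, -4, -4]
e^{tM} =
  [exp(-2*t), 2*t*exp(-2*t), t*exp(-2*t)]
  [0, 2*t*exp(-2*t) + exp(-2*t), t*exp(-2*t)]
  [0, -4*t*exp(-2*t), -2*t*exp(-2*t) + exp(-2*t)]

Strategy: write M = P · J · P⁻¹ where J is a Jordan canonical form, so e^{tM} = P · e^{tJ} · P⁻¹, and e^{tJ} can be computed block-by-block.

M has Jordan form
J =
  [-2,  1,  0]
  [ 0, -2,  0]
  [ 0,  0, -2]
(up to reordering of blocks).

Per-block formulas:
  For a 2×2 Jordan block J_2(-2): exp(t · J_2(-2)) = e^(-2t)·(I + t·N), where N is the 2×2 nilpotent shift.
  For a 1×1 block at λ = -2: exp(t · [-2]) = [e^(-2t)].

After assembling e^{tJ} and conjugating by P, we get:

e^{tM} =
  [exp(-2*t), 2*t*exp(-2*t), t*exp(-2*t)]
  [0, 2*t*exp(-2*t) + exp(-2*t), t*exp(-2*t)]
  [0, -4*t*exp(-2*t), -2*t*exp(-2*t) + exp(-2*t)]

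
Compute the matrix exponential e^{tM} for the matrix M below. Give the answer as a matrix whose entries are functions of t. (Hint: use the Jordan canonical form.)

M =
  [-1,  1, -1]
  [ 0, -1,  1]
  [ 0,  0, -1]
e^{tM} =
  [exp(-t), t*exp(-t), t^2*exp(-t)/2 - t*exp(-t)]
  [0, exp(-t), t*exp(-t)]
  [0, 0, exp(-t)]

Strategy: write M = P · J · P⁻¹ where J is a Jordan canonical form, so e^{tM} = P · e^{tJ} · P⁻¹, and e^{tJ} can be computed block-by-block.

M has Jordan form
J =
  [-1,  1,  0]
  [ 0, -1,  1]
  [ 0,  0, -1]
(up to reordering of blocks).

Per-block formulas:
  For a 3×3 Jordan block J_3(-1): exp(t · J_3(-1)) = e^(-1t)·(I + t·N + (t^2/2)·N^2), where N is the 3×3 nilpotent shift.

After assembling e^{tJ} and conjugating by P, we get:

e^{tM} =
  [exp(-t), t*exp(-t), t^2*exp(-t)/2 - t*exp(-t)]
  [0, exp(-t), t*exp(-t)]
  [0, 0, exp(-t)]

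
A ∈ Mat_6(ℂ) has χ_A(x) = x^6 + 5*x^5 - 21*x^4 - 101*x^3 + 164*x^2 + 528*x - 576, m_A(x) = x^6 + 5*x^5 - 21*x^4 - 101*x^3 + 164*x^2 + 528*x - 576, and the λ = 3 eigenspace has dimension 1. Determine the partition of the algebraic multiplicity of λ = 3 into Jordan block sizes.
Block sizes for λ = 3: [2]

Step 1 — from the characteristic polynomial, algebraic multiplicity of λ = 3 is 2. From dim ker(A − (3)·I) = 1, there are exactly 1 Jordan blocks for λ = 3.
Step 2 — from the minimal polynomial, the factor (x − 3)^2 tells us the largest block for λ = 3 has size 2.
Step 3 — with total size 2, 1 blocks, and largest block 2, the block sizes (in nonincreasing order) are [2].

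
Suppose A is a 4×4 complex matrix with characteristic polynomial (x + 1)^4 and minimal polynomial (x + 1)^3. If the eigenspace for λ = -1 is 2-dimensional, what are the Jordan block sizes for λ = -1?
Block sizes for λ = -1: [3, 1]

Step 1 — from the characteristic polynomial, algebraic multiplicity of λ = -1 is 4. From dim ker(A − (-1)·I) = 2, there are exactly 2 Jordan blocks for λ = -1.
Step 2 — from the minimal polynomial, the factor (x + 1)^3 tells us the largest block for λ = -1 has size 3.
Step 3 — with total size 4, 2 blocks, and largest block 3, the block sizes (in nonincreasing order) are [3, 1].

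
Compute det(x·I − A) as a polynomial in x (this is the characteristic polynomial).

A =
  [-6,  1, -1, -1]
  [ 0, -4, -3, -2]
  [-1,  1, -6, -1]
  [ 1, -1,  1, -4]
x^4 + 20*x^3 + 150*x^2 + 500*x + 625

Expanding det(x·I − A) (e.g. by cofactor expansion or by noting that A is similar to its Jordan form J, which has the same characteristic polynomial as A) gives
  χ_A(x) = x^4 + 20*x^3 + 150*x^2 + 500*x + 625
which factors as (x + 5)^4. The eigenvalues (with algebraic multiplicities) are λ = -5 with multiplicity 4.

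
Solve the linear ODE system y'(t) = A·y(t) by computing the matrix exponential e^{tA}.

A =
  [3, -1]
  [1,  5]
e^{tA} =
  [-t*exp(4*t) + exp(4*t), -t*exp(4*t)]
  [t*exp(4*t), t*exp(4*t) + exp(4*t)]

Strategy: write A = P · J · P⁻¹ where J is a Jordan canonical form, so e^{tA} = P · e^{tJ} · P⁻¹, and e^{tJ} can be computed block-by-block.

A has Jordan form
J =
  [4, 1]
  [0, 4]
(up to reordering of blocks).

Per-block formulas:
  For a 2×2 Jordan block J_2(4): exp(t · J_2(4)) = e^(4t)·(I + t·N), where N is the 2×2 nilpotent shift.

After assembling e^{tJ} and conjugating by P, we get:

e^{tA} =
  [-t*exp(4*t) + exp(4*t), -t*exp(4*t)]
  [t*exp(4*t), t*exp(4*t) + exp(4*t)]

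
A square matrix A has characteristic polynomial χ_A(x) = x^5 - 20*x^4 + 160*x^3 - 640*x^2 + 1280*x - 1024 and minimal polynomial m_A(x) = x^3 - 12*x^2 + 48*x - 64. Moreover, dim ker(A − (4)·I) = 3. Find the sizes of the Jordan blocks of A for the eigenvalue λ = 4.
Block sizes for λ = 4: [3, 1, 1]

Step 1 — from the characteristic polynomial, algebraic multiplicity of λ = 4 is 5. From dim ker(A − (4)·I) = 3, there are exactly 3 Jordan blocks for λ = 4.
Step 2 — from the minimal polynomial, the factor (x − 4)^3 tells us the largest block for λ = 4 has size 3.
Step 3 — with total size 5, 3 blocks, and largest block 3, the block sizes (in nonincreasing order) are [3, 1, 1].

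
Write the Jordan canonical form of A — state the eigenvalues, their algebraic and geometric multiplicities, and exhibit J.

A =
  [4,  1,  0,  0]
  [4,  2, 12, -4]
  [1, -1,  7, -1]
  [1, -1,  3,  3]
J_3(4) ⊕ J_1(4)

The characteristic polynomial is
  det(x·I − A) = x^4 - 16*x^3 + 96*x^2 - 256*x + 256 = (x - 4)^4

Eigenvalues and multiplicities (the geometric multiplicity of λ is n − rank(A − λI), which equals the number of Jordan blocks for λ):
  λ = 4: algebraic multiplicity = 4, geometric multiplicity = 2

Determining the block sizes for each eigenvalue:
  λ = 4: with am = 4 and gm = 2, the partition is not yet determined (e.g. several partitions of 4 into 2 parts exist). Let N = A − (4)·I. Computing rank(N^1) = 2, rank(N^2) = 1, rank(N^3) = 0; the number of blocks of size ≥ j is rank(N^{j−1}) − rank(N^j), giving [2, 1, 1]. So we have 1 block(s) of size 3, 1 block(s) of size 1 → block sizes [3, 1]

Assembling the blocks gives a Jordan form
J =
  [4, 1, 0, 0]
  [0, 4, 1, 0]
  [0, 0, 4, 0]
  [0, 0, 0, 4]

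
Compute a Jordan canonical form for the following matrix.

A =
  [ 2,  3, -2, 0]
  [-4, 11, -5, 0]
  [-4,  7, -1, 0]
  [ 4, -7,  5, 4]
J_3(4) ⊕ J_1(4)

The characteristic polynomial is
  det(x·I − A) = x^4 - 16*x^3 + 96*x^2 - 256*x + 256 = (x - 4)^4

Eigenvalues and multiplicities (the geometric multiplicity of λ is n − rank(A − λI), which equals the number of Jordan blocks for λ):
  λ = 4: algebraic multiplicity = 4, geometric multiplicity = 2

Determining the block sizes for each eigenvalue:
  λ = 4: with am = 4 and gm = 2, the partition is not yet determined (e.g. several partitions of 4 into 2 parts exist). Let N = A − (4)·I. Computing rank(N^1) = 2, rank(N^2) = 1, rank(N^3) = 0; the number of blocks of size ≥ j is rank(N^{j−1}) − rank(N^j), giving [2, 1, 1]. So we have 1 block(s) of size 3, 1 block(s) of size 1 → block sizes [3, 1]

Assembling the blocks gives a Jordan form
J =
  [4, 1, 0, 0]
  [0, 4, 1, 0]
  [0, 0, 4, 0]
  [0, 0, 0, 4]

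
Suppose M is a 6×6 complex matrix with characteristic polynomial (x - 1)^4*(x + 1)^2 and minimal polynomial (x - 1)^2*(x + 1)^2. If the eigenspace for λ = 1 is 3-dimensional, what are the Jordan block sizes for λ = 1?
Block sizes for λ = 1: [2, 1, 1]

Step 1 — from the characteristic polynomial, algebraic multiplicity of λ = 1 is 4. From dim ker(M − (1)·I) = 3, there are exactly 3 Jordan blocks for λ = 1.
Step 2 — from the minimal polynomial, the factor (x − 1)^2 tells us the largest block for λ = 1 has size 2.
Step 3 — with total size 4, 3 blocks, and largest block 2, the block sizes (in nonincreasing order) are [2, 1, 1].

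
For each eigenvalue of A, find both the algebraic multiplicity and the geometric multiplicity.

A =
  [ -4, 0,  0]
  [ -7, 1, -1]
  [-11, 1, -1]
λ = -4: alg = 1, geom = 1; λ = 0: alg = 2, geom = 1

Step 1 — factor the characteristic polynomial to read off the algebraic multiplicities:
  χ_A(x) = x^2*(x + 4)

Step 2 — compute geometric multiplicities via the rank-nullity identity g(λ) = n − rank(A − λI):
  rank(A − (-4)·I) = 2, so dim ker(A − (-4)·I) = n − 2 = 1
  rank(A − (0)·I) = 2, so dim ker(A − (0)·I) = n − 2 = 1

Summary:
  λ = -4: algebraic multiplicity = 1, geometric multiplicity = 1
  λ = 0: algebraic multiplicity = 2, geometric multiplicity = 1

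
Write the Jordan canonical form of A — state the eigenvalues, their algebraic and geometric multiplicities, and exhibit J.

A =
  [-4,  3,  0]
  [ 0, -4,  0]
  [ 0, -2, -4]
J_2(-4) ⊕ J_1(-4)

The characteristic polynomial is
  det(x·I − A) = x^3 + 12*x^2 + 48*x + 64 = (x + 4)^3

Eigenvalues and multiplicities (the geometric multiplicity of λ is n − rank(A − λI), which equals the number of Jordan blocks for λ):
  λ = -4: algebraic multiplicity = 3, geometric multiplicity = 2

Determining the block sizes for each eigenvalue:
  λ = -4: 2 blocks summing to 3 forces exactly one block of size 2 and the rest size 1 → block sizes [2, 1]

Assembling the blocks gives a Jordan form
J =
  [-4,  1,  0]
  [ 0, -4,  0]
  [ 0,  0, -4]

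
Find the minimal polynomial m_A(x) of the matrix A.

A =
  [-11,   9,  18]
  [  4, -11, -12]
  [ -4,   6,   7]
x^2 + 10*x + 25

The characteristic polynomial is χ_A(x) = (x + 5)^3, so the eigenvalues are known. The minimal polynomial is
  m_A(x) = Π_λ (x − λ)^{k_λ}
where k_λ is the size of the *largest* Jordan block for λ (equivalently, the smallest k with (A − λI)^k v = 0 for every generalised eigenvector v of λ).

  λ = -5: largest Jordan block has size 2, contributing (x + 5)^2

So m_A(x) = (x + 5)^2 = x^2 + 10*x + 25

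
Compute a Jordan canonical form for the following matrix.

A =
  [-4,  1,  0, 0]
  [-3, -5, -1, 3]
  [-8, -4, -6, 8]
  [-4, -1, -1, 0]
J_3(-4) ⊕ J_1(-3)

The characteristic polynomial is
  det(x·I − A) = x^4 + 15*x^3 + 84*x^2 + 208*x + 192 = (x + 3)*(x + 4)^3

Eigenvalues and multiplicities (the geometric multiplicity of λ is n − rank(A − λI), which equals the number of Jordan blocks for λ):
  λ = -4: algebraic multiplicity = 3, geometric multiplicity = 1
  λ = -3: algebraic multiplicity = 1, geometric multiplicity = 1

Determining the block sizes for each eigenvalue:
  λ = -4: one block (gm = 1), so the single block has size am = 3 → block sizes [3]
  λ = -3: one block (gm = 1), so the single block has size am = 1 → block sizes [1]

Assembling the blocks gives a Jordan form
J =
  [-4,  1,  0,  0]
  [ 0, -4,  1,  0]
  [ 0,  0, -4,  0]
  [ 0,  0,  0, -3]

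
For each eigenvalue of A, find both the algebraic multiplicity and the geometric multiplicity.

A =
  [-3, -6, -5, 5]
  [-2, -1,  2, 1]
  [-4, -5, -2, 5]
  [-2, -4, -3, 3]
λ = -3: alg = 1, geom = 1; λ = 0: alg = 3, geom = 1

Step 1 — factor the characteristic polynomial to read off the algebraic multiplicities:
  χ_A(x) = x^3*(x + 3)

Step 2 — compute geometric multiplicities via the rank-nullity identity g(λ) = n − rank(A − λI):
  rank(A − (-3)·I) = 3, so dim ker(A − (-3)·I) = n − 3 = 1
  rank(A − (0)·I) = 3, so dim ker(A − (0)·I) = n − 3 = 1

Summary:
  λ = -3: algebraic multiplicity = 1, geometric multiplicity = 1
  λ = 0: algebraic multiplicity = 3, geometric multiplicity = 1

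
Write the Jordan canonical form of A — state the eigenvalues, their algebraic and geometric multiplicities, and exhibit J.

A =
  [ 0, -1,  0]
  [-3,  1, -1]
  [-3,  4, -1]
J_3(0)

The characteristic polynomial is
  det(x·I − A) = x^3

Eigenvalues and multiplicities (the geometric multiplicity of λ is n − rank(A − λI), which equals the number of Jordan blocks for λ):
  λ = 0: algebraic multiplicity = 3, geometric multiplicity = 1

Determining the block sizes for each eigenvalue:
  λ = 0: one block (gm = 1), so the single block has size am = 3 → block sizes [3]

Assembling the blocks gives a Jordan form
J =
  [0, 1, 0]
  [0, 0, 1]
  [0, 0, 0]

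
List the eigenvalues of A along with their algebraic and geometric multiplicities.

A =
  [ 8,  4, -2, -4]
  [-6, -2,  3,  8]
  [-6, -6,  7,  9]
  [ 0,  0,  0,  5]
λ = 4: alg = 2, geom = 2; λ = 5: alg = 2, geom = 1

Step 1 — factor the characteristic polynomial to read off the algebraic multiplicities:
  χ_A(x) = (x - 5)^2*(x - 4)^2

Step 2 — compute geometric multiplicities via the rank-nullity identity g(λ) = n − rank(A − λI):
  rank(A − (4)·I) = 2, so dim ker(A − (4)·I) = n − 2 = 2
  rank(A − (5)·I) = 3, so dim ker(A − (5)·I) = n − 3 = 1

Summary:
  λ = 4: algebraic multiplicity = 2, geometric multiplicity = 2
  λ = 5: algebraic multiplicity = 2, geometric multiplicity = 1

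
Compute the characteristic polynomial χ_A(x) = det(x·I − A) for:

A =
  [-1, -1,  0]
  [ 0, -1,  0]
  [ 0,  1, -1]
x^3 + 3*x^2 + 3*x + 1

Expanding det(x·I − A) (e.g. by cofactor expansion or by noting that A is similar to its Jordan form J, which has the same characteristic polynomial as A) gives
  χ_A(x) = x^3 + 3*x^2 + 3*x + 1
which factors as (x + 1)^3. The eigenvalues (with algebraic multiplicities) are λ = -1 with multiplicity 3.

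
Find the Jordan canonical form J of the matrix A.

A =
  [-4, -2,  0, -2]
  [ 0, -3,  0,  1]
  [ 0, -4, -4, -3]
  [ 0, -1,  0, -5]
J_3(-4) ⊕ J_1(-4)

The characteristic polynomial is
  det(x·I − A) = x^4 + 16*x^3 + 96*x^2 + 256*x + 256 = (x + 4)^4

Eigenvalues and multiplicities (the geometric multiplicity of λ is n − rank(A − λI), which equals the number of Jordan blocks for λ):
  λ = -4: algebraic multiplicity = 4, geometric multiplicity = 2

Determining the block sizes for each eigenvalue:
  λ = -4: with am = 4 and gm = 2, the partition is not yet determined (e.g. several partitions of 4 into 2 parts exist). Let N = A − (-4)·I. Computing rank(N^1) = 2, rank(N^2) = 1, rank(N^3) = 0; the number of blocks of size ≥ j is rank(N^{j−1}) − rank(N^j), giving [2, 1, 1]. So we have 1 block(s) of size 3, 1 block(s) of size 1 → block sizes [3, 1]

Assembling the blocks gives a Jordan form
J =
  [-4,  1,  0,  0]
  [ 0, -4,  1,  0]
  [ 0,  0, -4,  0]
  [ 0,  0,  0, -4]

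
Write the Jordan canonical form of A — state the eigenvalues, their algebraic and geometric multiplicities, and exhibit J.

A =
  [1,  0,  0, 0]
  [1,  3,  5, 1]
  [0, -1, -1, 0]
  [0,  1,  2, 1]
J_3(1) ⊕ J_1(1)

The characteristic polynomial is
  det(x·I − A) = x^4 - 4*x^3 + 6*x^2 - 4*x + 1 = (x - 1)^4

Eigenvalues and multiplicities (the geometric multiplicity of λ is n − rank(A − λI), which equals the number of Jordan blocks for λ):
  λ = 1: algebraic multiplicity = 4, geometric multiplicity = 2

Determining the block sizes for each eigenvalue:
  λ = 1: with am = 4 and gm = 2, the partition is not yet determined (e.g. several partitions of 4 into 2 parts exist). Let N = A − (1)·I. Computing rank(N^1) = 2, rank(N^2) = 1, rank(N^3) = 0; the number of blocks of size ≥ j is rank(N^{j−1}) − rank(N^j), giving [2, 1, 1]. So we have 1 block(s) of size 3, 1 block(s) of size 1 → block sizes [3, 1]

Assembling the blocks gives a Jordan form
J =
  [1, 1, 0, 0]
  [0, 1, 1, 0]
  [0, 0, 1, 0]
  [0, 0, 0, 1]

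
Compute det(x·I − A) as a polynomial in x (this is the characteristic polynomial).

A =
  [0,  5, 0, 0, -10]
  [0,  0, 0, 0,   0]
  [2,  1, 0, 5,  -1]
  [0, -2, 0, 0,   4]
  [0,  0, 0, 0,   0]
x^5

Expanding det(x·I − A) (e.g. by cofactor expansion or by noting that A is similar to its Jordan form J, which has the same characteristic polynomial as A) gives
  χ_A(x) = x^5
which factors as x^5. The eigenvalues (with algebraic multiplicities) are λ = 0 with multiplicity 5.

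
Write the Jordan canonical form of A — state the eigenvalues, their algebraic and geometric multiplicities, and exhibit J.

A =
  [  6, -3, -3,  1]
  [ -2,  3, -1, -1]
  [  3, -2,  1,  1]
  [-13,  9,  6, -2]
J_2(2) ⊕ J_2(2)

The characteristic polynomial is
  det(x·I − A) = x^4 - 8*x^3 + 24*x^2 - 32*x + 16 = (x - 2)^4

Eigenvalues and multiplicities (the geometric multiplicity of λ is n − rank(A − λI), which equals the number of Jordan blocks for λ):
  λ = 2: algebraic multiplicity = 4, geometric multiplicity = 2

Determining the block sizes for each eigenvalue:
  λ = 2: with am = 4 and gm = 2, the partition is not yet determined (e.g. several partitions of 4 into 2 parts exist). Let N = A − (2)·I. Computing rank(N^1) = 2, rank(N^2) = 0; the number of blocks of size ≥ j is rank(N^{j−1}) − rank(N^j), giving [2, 2]. So we have 2 block(s) of size 2 → block sizes [2, 2]

Assembling the blocks gives a Jordan form
J =
  [2, 1, 0, 0]
  [0, 2, 0, 0]
  [0, 0, 2, 1]
  [0, 0, 0, 2]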